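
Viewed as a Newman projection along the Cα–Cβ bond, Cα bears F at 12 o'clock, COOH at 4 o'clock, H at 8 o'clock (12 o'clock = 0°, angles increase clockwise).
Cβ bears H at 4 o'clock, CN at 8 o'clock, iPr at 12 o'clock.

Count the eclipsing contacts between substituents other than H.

1

Non-H eclipsing pairs: F(0°)/iPr(0°) — 1 interaction.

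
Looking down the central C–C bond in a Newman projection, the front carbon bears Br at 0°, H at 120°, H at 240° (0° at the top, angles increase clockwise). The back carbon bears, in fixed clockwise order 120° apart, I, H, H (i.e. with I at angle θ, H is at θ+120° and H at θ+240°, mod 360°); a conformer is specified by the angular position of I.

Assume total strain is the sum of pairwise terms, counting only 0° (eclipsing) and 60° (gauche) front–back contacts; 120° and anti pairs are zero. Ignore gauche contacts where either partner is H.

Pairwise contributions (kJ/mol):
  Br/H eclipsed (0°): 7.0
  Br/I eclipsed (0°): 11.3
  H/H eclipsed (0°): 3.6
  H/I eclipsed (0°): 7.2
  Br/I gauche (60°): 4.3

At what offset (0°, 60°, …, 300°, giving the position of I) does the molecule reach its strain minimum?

180°

I at 0° (eclipsed): Br–I eclipsed, H–H eclipsed, H–H eclipsed; 11.3 + 3.6 + 3.6 = 18.5 kJ/mol.
I at 60° (staggered): Br–I gauche; 4.3 = 4.3 kJ/mol.
I at 120° (eclipsed): Br–H eclipsed, H–I eclipsed, H–H eclipsed; 7.0 + 7.2 + 3.6 = 17.8 kJ/mol.
I at 180° (staggered): no non-H gauche contacts → 0.0 kJ/mol.
I at 240° (eclipsed): Br–H eclipsed, H–H eclipsed, H–I eclipsed; 7.0 + 3.6 + 7.2 = 17.8 kJ/mol.
I at 300° (staggered): Br–I gauche; 4.3 = 4.3 kJ/mol.
The minimum (0.0 kJ/mol) occurs with I at 180°.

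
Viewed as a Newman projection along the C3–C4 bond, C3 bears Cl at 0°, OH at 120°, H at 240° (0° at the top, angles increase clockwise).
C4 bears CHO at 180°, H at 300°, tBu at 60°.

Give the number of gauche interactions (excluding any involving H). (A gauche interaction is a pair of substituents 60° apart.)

3

Non-H gauche pairs: Cl(0°)/tBu(60°); OH(120°)/CHO(180°); OH(120°)/tBu(60°) — 3 interactions.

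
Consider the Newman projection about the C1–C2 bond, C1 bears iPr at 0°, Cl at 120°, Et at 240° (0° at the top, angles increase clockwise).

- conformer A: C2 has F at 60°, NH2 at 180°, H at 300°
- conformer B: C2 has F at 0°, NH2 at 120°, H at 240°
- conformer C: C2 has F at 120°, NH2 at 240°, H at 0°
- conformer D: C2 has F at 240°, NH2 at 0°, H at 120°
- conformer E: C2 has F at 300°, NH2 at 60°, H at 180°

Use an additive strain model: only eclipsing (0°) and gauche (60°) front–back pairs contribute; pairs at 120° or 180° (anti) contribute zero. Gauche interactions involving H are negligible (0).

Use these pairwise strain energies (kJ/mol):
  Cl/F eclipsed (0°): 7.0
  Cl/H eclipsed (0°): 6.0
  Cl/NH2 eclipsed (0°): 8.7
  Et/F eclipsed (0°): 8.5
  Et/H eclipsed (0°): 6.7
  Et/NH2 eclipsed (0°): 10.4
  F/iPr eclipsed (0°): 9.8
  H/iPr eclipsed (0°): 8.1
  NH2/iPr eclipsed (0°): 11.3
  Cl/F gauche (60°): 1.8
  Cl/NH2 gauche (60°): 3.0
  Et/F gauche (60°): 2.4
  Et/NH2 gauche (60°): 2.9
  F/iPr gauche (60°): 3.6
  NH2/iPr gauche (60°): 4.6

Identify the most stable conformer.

A (staggered): iPr(0°)/F(60°) gauche 3.6; Cl(120°)/F(60°) gauche 1.8; Cl(120°)/NH2(180°) gauche 3.0; Et(240°)/NH2(180°) gauche 2.9 → 11.3 kJ/mol.
B (eclipsed): iPr(0°)/F(0°) eclipsed 9.8; Cl(120°)/NH2(120°) eclipsed 8.7; Et(240°)/H(240°) eclipsed 6.7 → 25.2 kJ/mol.
C (eclipsed): iPr(0°)/H(0°) eclipsed 8.1; Cl(120°)/F(120°) eclipsed 7.0; Et(240°)/NH2(240°) eclipsed 10.4 → 25.5 kJ/mol.
D (eclipsed): iPr(0°)/NH2(0°) eclipsed 11.3; Cl(120°)/H(120°) eclipsed 6.0; Et(240°)/F(240°) eclipsed 8.5 → 25.8 kJ/mol.
E (staggered): iPr(0°)/F(300°) gauche 3.6; iPr(0°)/NH2(60°) gauche 4.6; Cl(120°)/NH2(60°) gauche 3.0; Et(240°)/F(300°) gauche 2.4 → 13.6 kJ/mol.
A has the lowest total (11.3 kJ/mol).

A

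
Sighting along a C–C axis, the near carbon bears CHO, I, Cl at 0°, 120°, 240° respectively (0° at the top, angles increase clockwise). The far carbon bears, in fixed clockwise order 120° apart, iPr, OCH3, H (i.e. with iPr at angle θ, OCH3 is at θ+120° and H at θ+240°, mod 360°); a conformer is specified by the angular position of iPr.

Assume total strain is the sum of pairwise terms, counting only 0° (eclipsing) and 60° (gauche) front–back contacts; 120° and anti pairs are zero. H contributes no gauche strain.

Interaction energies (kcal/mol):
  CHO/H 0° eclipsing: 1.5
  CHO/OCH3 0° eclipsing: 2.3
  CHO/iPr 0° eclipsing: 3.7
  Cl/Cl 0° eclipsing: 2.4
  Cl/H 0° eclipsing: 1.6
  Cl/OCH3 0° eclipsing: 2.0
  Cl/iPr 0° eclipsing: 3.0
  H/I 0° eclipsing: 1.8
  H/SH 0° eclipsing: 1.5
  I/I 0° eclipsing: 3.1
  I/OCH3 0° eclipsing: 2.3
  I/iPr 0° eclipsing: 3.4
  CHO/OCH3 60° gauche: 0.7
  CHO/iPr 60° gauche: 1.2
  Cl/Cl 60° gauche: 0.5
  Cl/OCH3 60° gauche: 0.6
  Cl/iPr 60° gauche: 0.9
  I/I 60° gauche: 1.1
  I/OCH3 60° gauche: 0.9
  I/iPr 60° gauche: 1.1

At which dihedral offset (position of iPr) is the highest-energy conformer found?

0°

iPr at 0° (eclipsed): CHO(0°)/iPr(0°) eclipsed 3.7; I(120°)/OCH3(120°) eclipsed 2.3; Cl(240°)/H(240°) eclipsed 1.6 → 7.6 kcal/mol.
iPr at 60° (staggered): CHO(0°)/iPr(60°) gauche 1.2; I(120°)/iPr(60°) gauche 1.1; I(120°)/OCH3(180°) gauche 0.9; Cl(240°)/OCH3(180°) gauche 0.6 → 3.8 kcal/mol.
iPr at 120° (eclipsed): CHO(0°)/H(0°) eclipsed 1.5; I(120°)/iPr(120°) eclipsed 3.4; Cl(240°)/OCH3(240°) eclipsed 2.0 → 6.9 kcal/mol.
iPr at 180° (staggered): CHO(0°)/OCH3(300°) gauche 0.7; I(120°)/iPr(180°) gauche 1.1; Cl(240°)/iPr(180°) gauche 0.9; Cl(240°)/OCH3(300°) gauche 0.6 → 3.3 kcal/mol.
iPr at 240° (eclipsed): CHO(0°)/OCH3(0°) eclipsed 2.3; I(120°)/H(120°) eclipsed 1.8; Cl(240°)/iPr(240°) eclipsed 3.0 → 7.1 kcal/mol.
iPr at 300° (staggered): CHO(0°)/iPr(300°) gauche 1.2; CHO(0°)/OCH3(60°) gauche 0.7; I(120°)/OCH3(60°) gauche 0.9; Cl(240°)/iPr(300°) gauche 0.9 → 3.7 kcal/mol.
The maximum (7.6 kcal/mol) occurs with iPr at 0°.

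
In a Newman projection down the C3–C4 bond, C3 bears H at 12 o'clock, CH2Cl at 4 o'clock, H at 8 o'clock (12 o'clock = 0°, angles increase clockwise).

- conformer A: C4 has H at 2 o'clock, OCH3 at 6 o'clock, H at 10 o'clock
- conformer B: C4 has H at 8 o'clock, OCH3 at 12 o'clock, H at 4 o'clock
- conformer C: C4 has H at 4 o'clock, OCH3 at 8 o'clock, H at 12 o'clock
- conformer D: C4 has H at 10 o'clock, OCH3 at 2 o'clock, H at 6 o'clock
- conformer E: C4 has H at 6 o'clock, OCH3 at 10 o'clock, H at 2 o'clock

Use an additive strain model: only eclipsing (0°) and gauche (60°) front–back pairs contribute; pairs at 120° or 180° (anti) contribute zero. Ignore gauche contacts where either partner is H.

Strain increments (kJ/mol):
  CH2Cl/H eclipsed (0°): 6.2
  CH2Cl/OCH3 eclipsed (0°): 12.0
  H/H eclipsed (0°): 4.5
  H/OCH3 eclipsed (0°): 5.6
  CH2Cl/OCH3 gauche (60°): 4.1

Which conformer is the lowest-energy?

E

A (staggered): CH2Cl–OCH3 gauche; 4.1 = 4.1 kJ/mol.
B (eclipsed): H–OCH3 eclipsed, CH2Cl–H eclipsed, H–H eclipsed; 5.6 + 6.2 + 4.5 = 16.3 kJ/mol.
C (eclipsed): H–H eclipsed, CH2Cl–H eclipsed, H–OCH3 eclipsed; 4.5 + 6.2 + 5.6 = 16.3 kJ/mol.
D (staggered): CH2Cl–OCH3 gauche; 4.1 = 4.1 kJ/mol.
E (staggered): no non-H gauche contacts → 0.0 kJ/mol.
E has the lowest total (0.0 kJ/mol).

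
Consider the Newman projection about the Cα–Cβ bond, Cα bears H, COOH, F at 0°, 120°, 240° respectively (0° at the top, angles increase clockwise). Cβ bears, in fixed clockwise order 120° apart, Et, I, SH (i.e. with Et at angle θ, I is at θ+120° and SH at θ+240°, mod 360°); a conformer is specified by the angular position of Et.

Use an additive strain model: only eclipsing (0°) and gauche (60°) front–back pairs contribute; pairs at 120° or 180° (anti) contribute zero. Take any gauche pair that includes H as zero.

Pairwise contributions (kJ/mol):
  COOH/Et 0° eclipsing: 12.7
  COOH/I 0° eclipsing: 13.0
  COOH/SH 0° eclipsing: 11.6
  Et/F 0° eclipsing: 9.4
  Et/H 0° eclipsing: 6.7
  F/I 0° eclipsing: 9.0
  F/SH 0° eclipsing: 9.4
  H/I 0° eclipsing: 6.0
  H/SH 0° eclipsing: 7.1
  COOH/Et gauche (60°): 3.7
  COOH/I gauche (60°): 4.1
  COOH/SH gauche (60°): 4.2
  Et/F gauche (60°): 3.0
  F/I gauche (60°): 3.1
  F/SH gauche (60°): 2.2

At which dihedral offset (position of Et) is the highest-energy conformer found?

Et at 0° (eclipsed): H–Et eclipsed, COOH–I eclipsed, F–SH eclipsed; 6.7 + 13.0 + 9.4 = 29.1 kJ/mol.
Et at 60° (staggered): COOH–Et gauche, COOH–I gauche, F–I gauche, F–SH gauche; 3.7 + 4.1 + 3.1 + 2.2 = 13.1 kJ/mol.
Et at 120° (eclipsed): H–SH eclipsed, COOH–Et eclipsed, F–I eclipsed; 7.1 + 12.7 + 9.0 = 28.8 kJ/mol.
Et at 180° (staggered): COOH–Et gauche, COOH–SH gauche, F–Et gauche, F–I gauche; 3.7 + 4.2 + 3.0 + 3.1 = 14.0 kJ/mol.
Et at 240° (eclipsed): H–I eclipsed, COOH–SH eclipsed, F–Et eclipsed; 6.0 + 11.6 + 9.4 = 27.0 kJ/mol.
Et at 300° (staggered): COOH–I gauche, COOH–SH gauche, F–Et gauche, F–SH gauche; 4.1 + 4.2 + 3.0 + 2.2 = 13.5 kJ/mol.
The maximum (29.1 kJ/mol) occurs with Et at 0°.

0°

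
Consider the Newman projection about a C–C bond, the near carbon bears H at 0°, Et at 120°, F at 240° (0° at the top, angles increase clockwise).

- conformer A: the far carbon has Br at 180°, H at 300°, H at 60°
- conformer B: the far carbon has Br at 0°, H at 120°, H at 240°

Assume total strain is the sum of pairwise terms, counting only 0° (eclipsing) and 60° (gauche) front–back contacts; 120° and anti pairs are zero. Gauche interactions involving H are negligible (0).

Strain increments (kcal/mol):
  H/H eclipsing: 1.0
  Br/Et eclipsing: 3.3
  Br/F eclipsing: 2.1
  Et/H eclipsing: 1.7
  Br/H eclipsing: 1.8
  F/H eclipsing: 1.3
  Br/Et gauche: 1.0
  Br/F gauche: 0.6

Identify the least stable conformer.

B

A (staggered): Et–Br gauche, F–Br gauche; 1.0 + 0.6 = 1.6 kcal/mol.
B (eclipsed): H–Br eclipsed, Et–H eclipsed, F–H eclipsed; 1.8 + 1.7 + 1.3 = 4.8 kcal/mol.
B has the highest total (4.8 kcal/mol).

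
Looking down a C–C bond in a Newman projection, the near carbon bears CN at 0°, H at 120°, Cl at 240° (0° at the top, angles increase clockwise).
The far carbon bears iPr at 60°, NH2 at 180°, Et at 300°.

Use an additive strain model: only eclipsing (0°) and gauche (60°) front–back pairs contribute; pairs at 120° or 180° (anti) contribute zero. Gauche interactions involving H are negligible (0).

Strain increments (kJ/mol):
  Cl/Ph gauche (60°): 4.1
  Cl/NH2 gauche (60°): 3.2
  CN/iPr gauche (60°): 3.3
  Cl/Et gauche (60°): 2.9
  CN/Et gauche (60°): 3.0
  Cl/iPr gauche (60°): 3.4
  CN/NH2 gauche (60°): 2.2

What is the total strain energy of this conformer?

12.4 kJ/mol

This conformer (staggered): CN(0°)/iPr(60°) gauche 3.3; CN(0°)/Et(300°) gauche 3.0; Cl(240°)/NH2(180°) gauche 3.2; Cl(240°)/Et(300°) gauche 2.9 → 12.4 kJ/mol.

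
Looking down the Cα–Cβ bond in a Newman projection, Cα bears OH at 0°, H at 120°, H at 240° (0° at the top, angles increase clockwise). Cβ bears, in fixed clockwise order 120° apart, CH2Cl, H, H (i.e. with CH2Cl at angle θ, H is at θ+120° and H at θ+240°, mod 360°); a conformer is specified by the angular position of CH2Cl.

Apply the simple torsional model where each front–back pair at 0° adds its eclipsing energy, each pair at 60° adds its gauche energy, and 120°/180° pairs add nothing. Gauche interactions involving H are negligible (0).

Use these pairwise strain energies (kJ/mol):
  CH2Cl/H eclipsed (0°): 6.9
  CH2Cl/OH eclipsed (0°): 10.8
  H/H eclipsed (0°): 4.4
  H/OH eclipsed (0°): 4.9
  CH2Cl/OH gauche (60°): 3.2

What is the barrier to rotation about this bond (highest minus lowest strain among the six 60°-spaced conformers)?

19.6 kJ/mol

CH2Cl at 0° (eclipsed): OH–CH2Cl eclipsed, H–H eclipsed, H–H eclipsed; 10.8 + 4.4 + 4.4 = 19.6 kJ/mol.
CH2Cl at 60° (staggered): OH–CH2Cl gauche; 3.2 = 3.2 kJ/mol.
CH2Cl at 120° (eclipsed): OH–H eclipsed, H–CH2Cl eclipsed, H–H eclipsed; 4.9 + 6.9 + 4.4 = 16.2 kJ/mol.
CH2Cl at 180° (staggered): no non-H gauche contacts → 0.0 kJ/mol.
CH2Cl at 240° (eclipsed): OH–H eclipsed, H–H eclipsed, H–CH2Cl eclipsed; 4.9 + 4.4 + 6.9 = 16.2 kJ/mol.
CH2Cl at 300° (staggered): OH–CH2Cl gauche; 3.2 = 3.2 kJ/mol.
Max at 0° (19.6 kJ/mol), min at 180° (0.0 kJ/mol); barrier = 19.6 kJ/mol.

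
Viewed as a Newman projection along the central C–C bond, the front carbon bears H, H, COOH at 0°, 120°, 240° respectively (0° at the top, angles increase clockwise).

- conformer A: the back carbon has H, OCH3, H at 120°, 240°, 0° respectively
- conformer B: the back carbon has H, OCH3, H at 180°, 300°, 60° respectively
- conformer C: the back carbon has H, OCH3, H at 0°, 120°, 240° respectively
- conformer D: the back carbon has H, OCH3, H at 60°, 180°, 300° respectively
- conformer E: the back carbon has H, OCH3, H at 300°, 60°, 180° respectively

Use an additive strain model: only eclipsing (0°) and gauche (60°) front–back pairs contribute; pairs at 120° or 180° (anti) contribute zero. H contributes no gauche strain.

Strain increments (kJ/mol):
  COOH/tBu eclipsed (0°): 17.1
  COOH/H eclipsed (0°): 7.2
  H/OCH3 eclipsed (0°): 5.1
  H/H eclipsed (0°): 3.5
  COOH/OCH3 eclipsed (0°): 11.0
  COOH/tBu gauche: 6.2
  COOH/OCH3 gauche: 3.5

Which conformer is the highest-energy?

A

A (eclipsed): H(0°)/H(0°) eclipsed 3.5; H(120°)/H(120°) eclipsed 3.5; COOH(240°)/OCH3(240°) eclipsed 11.0 → 18.0 kJ/mol.
B (staggered): COOH(240°)/OCH3(300°) gauche 3.5 → 3.5 kJ/mol.
C (eclipsed): H(0°)/H(0°) eclipsed 3.5; H(120°)/OCH3(120°) eclipsed 5.1; COOH(240°)/H(240°) eclipsed 7.2 → 15.8 kJ/mol.
D (staggered): COOH(240°)/OCH3(180°) gauche 3.5 → 3.5 kJ/mol.
E (staggered): no non-H gauche contacts → 0.0 kJ/mol.
A has the highest total (18.0 kJ/mol).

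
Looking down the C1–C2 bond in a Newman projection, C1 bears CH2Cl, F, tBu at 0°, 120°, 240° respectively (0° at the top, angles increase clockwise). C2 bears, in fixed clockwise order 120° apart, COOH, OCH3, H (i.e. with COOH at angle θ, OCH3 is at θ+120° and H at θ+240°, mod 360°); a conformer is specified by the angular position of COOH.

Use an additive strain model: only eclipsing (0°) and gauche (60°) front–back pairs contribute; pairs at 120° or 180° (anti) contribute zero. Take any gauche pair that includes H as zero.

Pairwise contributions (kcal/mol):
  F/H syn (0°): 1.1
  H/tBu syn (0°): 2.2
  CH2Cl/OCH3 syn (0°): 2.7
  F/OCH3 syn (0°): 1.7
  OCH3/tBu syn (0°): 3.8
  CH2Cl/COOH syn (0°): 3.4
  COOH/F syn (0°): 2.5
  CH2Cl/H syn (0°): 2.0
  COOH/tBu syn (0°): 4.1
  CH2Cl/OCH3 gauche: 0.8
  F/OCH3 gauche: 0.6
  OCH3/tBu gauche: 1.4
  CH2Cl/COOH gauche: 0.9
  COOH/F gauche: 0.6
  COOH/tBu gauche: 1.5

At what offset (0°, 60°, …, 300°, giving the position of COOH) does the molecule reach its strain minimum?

60°

COOH at 0° is eclipsed. CH2Cl at 0° is eclipsed with COOH at 0° (3.4); F at 120° is eclipsed with OCH3 at 120° (1.7); tBu at 240° is eclipsed with H at 240° (2.2). Total 7.3 kcal/mol.
COOH at 60° is staggered. CH2Cl at 0° is gauche with COOH at 60° (0.9); F at 120° is gauche with COOH at 60° (0.6); F at 120° is gauche with OCH3 at 180° (0.6); tBu at 240° is gauche with OCH3 at 180° (1.4). Total 3.5 kcal/mol.
COOH at 120° is eclipsed. CH2Cl at 0° is eclipsed with H at 0° (2.0); F at 120° is eclipsed with COOH at 120° (2.5); tBu at 240° is eclipsed with OCH3 at 240° (3.8). Total 8.3 kcal/mol.
COOH at 180° is staggered. CH2Cl at 0° is gauche with OCH3 at 300° (0.8); F at 120° is gauche with COOH at 180° (0.6); tBu at 240° is gauche with COOH at 180° (1.5); tBu at 240° is gauche with OCH3 at 300° (1.4). Total 4.3 kcal/mol.
COOH at 240° is eclipsed. CH2Cl at 0° is eclipsed with OCH3 at 0° (2.7); F at 120° is eclipsed with H at 120° (1.1); tBu at 240° is eclipsed with COOH at 240° (4.1). Total 7.9 kcal/mol.
COOH at 300° is staggered. CH2Cl at 0° is gauche with COOH at 300° (0.9); CH2Cl at 0° is gauche with OCH3 at 60° (0.8); F at 120° is gauche with OCH3 at 60° (0.6); tBu at 240° is gauche with COOH at 300° (1.5). Total 3.8 kcal/mol.
The minimum (3.5 kcal/mol) occurs with COOH at 60°.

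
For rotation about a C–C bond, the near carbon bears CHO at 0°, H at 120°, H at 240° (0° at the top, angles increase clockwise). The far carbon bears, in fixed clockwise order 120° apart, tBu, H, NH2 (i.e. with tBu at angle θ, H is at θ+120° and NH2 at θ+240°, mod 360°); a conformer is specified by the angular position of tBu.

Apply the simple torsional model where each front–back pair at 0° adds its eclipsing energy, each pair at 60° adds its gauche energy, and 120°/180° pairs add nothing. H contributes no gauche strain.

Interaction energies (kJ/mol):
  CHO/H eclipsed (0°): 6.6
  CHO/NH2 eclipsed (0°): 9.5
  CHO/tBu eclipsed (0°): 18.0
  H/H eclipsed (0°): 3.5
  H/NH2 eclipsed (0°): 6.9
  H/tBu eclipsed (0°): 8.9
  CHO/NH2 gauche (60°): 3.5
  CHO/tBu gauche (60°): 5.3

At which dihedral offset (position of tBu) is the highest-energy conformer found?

tBu at 0° (eclipsed): CHO–tBu eclipsed, H–H eclipsed, H–NH2 eclipsed; 18.0 + 3.5 + 6.9 = 28.4 kJ/mol.
tBu at 60° (staggered): CHO–tBu gauche, CHO–NH2 gauche; 5.3 + 3.5 = 8.8 kJ/mol.
tBu at 120° (eclipsed): CHO–NH2 eclipsed, H–tBu eclipsed, H–H eclipsed; 9.5 + 8.9 + 3.5 = 21.9 kJ/mol.
tBu at 180° (staggered): CHO–NH2 gauche; 3.5 = 3.5 kJ/mol.
tBu at 240° (eclipsed): CHO–H eclipsed, H–NH2 eclipsed, H–tBu eclipsed; 6.6 + 6.9 + 8.9 = 22.4 kJ/mol.
tBu at 300° (staggered): CHO–tBu gauche; 5.3 = 5.3 kJ/mol.
The maximum (28.4 kJ/mol) occurs with tBu at 0°.

0°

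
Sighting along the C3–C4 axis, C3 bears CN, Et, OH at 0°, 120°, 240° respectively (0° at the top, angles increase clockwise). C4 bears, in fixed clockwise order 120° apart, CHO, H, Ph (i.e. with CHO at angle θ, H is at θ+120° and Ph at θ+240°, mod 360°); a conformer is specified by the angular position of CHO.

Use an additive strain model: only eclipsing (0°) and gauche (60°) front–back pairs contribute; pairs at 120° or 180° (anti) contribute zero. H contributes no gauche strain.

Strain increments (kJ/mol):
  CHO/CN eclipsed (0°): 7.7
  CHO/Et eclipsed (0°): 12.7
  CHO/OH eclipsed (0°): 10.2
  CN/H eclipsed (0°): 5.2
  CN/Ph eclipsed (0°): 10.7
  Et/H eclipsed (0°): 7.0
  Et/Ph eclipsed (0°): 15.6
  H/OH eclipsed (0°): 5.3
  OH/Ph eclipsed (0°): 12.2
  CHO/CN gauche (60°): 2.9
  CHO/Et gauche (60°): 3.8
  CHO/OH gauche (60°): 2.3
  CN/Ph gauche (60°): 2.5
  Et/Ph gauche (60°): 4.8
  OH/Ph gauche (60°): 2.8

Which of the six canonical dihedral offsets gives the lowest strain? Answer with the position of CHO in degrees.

60°

CHO at 0° (eclipsed): CN–CHO eclipsed, Et–H eclipsed, OH–Ph eclipsed; 7.7 + 7.0 + 12.2 = 26.9 kJ/mol.
CHO at 60° (staggered): CN–CHO gauche, CN–Ph gauche, Et–CHO gauche, OH–Ph gauche; 2.9 + 2.5 + 3.8 + 2.8 = 12.0 kJ/mol.
CHO at 120° (eclipsed): CN–Ph eclipsed, Et–CHO eclipsed, OH–H eclipsed; 10.7 + 12.7 + 5.3 = 28.7 kJ/mol.
CHO at 180° (staggered): CN–Ph gauche, Et–CHO gauche, Et–Ph gauche, OH–CHO gauche; 2.5 + 3.8 + 4.8 + 2.3 = 13.4 kJ/mol.
CHO at 240° (eclipsed): CN–H eclipsed, Et–Ph eclipsed, OH–CHO eclipsed; 5.2 + 15.6 + 10.2 = 31.0 kJ/mol.
CHO at 300° (staggered): CN–CHO gauche, Et–Ph gauche, OH–CHO gauche, OH–Ph gauche; 2.9 + 4.8 + 2.3 + 2.8 = 12.8 kJ/mol.
The minimum (12.0 kJ/mol) occurs with CHO at 60°.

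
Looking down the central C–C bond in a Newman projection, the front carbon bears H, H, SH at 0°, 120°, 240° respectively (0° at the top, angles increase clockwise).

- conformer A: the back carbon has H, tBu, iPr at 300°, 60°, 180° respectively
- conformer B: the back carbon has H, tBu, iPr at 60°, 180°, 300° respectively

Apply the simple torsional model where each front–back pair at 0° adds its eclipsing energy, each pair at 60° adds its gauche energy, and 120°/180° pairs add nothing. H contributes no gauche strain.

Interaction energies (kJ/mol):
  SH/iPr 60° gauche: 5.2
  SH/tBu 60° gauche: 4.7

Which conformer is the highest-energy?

A (staggered): SH(240°)/iPr(180°) gauche 5.2 → 5.2 kJ/mol.
B (staggered): SH(240°)/tBu(180°) gauche 4.7; SH(240°)/iPr(300°) gauche 5.2 → 9.9 kJ/mol.
B has the highest total (9.9 kJ/mol).

B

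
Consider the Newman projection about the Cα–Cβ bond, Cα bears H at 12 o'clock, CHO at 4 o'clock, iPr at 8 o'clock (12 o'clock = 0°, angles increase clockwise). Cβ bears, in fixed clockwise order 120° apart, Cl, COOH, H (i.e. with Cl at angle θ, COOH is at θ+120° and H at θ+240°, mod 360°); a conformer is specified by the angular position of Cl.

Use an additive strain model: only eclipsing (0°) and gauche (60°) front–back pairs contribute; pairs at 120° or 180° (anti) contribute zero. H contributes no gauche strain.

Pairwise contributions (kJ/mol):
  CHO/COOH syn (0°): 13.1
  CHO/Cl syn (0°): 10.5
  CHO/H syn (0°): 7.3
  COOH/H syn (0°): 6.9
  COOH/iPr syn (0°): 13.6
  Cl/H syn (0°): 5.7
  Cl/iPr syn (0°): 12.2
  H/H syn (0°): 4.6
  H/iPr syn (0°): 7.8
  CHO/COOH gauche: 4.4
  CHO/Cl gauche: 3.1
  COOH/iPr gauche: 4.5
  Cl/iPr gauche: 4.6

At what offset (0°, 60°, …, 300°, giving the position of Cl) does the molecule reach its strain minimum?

Cl at 0° (eclipsed): H–Cl eclipsed, CHO–COOH eclipsed, iPr–H eclipsed; 5.7 + 13.1 + 7.8 = 26.6 kJ/mol.
Cl at 60° (staggered): CHO–Cl gauche, CHO–COOH gauche, iPr–COOH gauche; 3.1 + 4.4 + 4.5 = 12.0 kJ/mol.
Cl at 120° (eclipsed): H–H eclipsed, CHO–Cl eclipsed, iPr–COOH eclipsed; 4.6 + 10.5 + 13.6 = 28.7 kJ/mol.
Cl at 180° (staggered): CHO–Cl gauche, iPr–Cl gauche, iPr–COOH gauche; 3.1 + 4.6 + 4.5 = 12.2 kJ/mol.
Cl at 240° (eclipsed): H–COOH eclipsed, CHO–H eclipsed, iPr–Cl eclipsed; 6.9 + 7.3 + 12.2 = 26.4 kJ/mol.
Cl at 300° (staggered): CHO–COOH gauche, iPr–Cl gauche; 4.4 + 4.6 = 9.0 kJ/mol.
The minimum (9.0 kJ/mol) occurs with Cl at 300°.

300°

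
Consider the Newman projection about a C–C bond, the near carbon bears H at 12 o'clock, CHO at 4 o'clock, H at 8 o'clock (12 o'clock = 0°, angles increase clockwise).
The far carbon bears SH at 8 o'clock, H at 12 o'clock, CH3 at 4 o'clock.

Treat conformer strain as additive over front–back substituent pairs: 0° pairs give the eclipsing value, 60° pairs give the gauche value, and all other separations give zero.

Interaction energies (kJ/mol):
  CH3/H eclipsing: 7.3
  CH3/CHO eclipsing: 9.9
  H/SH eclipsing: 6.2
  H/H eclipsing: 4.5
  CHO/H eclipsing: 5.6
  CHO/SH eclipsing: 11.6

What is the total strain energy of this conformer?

This conformer (eclipsed): H–H eclipsed, CHO–CH3 eclipsed, H–SH eclipsed; 4.5 + 9.9 + 6.2 = 20.6 kJ/mol.

20.6 kJ/mol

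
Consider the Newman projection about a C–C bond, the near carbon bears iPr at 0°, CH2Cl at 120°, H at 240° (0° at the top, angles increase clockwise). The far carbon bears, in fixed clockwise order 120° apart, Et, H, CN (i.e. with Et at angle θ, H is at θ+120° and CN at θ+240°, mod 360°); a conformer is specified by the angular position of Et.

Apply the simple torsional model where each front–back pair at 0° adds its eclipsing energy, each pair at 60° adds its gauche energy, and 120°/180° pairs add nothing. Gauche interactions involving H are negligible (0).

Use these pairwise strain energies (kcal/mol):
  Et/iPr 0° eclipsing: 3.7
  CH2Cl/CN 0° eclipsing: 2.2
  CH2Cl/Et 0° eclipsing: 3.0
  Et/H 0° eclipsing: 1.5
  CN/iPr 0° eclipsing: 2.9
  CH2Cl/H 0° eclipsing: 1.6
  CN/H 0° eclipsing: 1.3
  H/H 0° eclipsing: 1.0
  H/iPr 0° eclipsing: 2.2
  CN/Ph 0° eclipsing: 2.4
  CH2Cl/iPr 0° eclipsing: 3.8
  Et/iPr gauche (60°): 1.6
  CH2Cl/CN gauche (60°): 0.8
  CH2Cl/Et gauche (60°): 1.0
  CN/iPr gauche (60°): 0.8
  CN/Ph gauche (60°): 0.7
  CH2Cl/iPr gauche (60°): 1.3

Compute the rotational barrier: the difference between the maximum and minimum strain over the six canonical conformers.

4.5 kcal/mol

Et at 0° (eclipsed): iPr(0°)/Et(0°) eclipsed 3.7; CH2Cl(120°)/H(120°) eclipsed 1.6; H(240°)/CN(240°) eclipsed 1.3 → 6.6 kcal/mol.
Et at 60° (staggered): iPr(0°)/Et(60°) gauche 1.6; iPr(0°)/CN(300°) gauche 0.8; CH2Cl(120°)/Et(60°) gauche 1.0 → 3.4 kcal/mol.
Et at 120° (eclipsed): iPr(0°)/CN(0°) eclipsed 2.9; CH2Cl(120°)/Et(120°) eclipsed 3.0; H(240°)/H(240°) eclipsed 1.0 → 6.9 kcal/mol.
Et at 180° (staggered): iPr(0°)/CN(60°) gauche 0.8; CH2Cl(120°)/Et(180°) gauche 1.0; CH2Cl(120°)/CN(60°) gauche 0.8 → 2.6 kcal/mol.
Et at 240° (eclipsed): iPr(0°)/H(0°) eclipsed 2.2; CH2Cl(120°)/CN(120°) eclipsed 2.2; H(240°)/Et(240°) eclipsed 1.5 → 5.9 kcal/mol.
Et at 300° (staggered): iPr(0°)/Et(300°) gauche 1.6; CH2Cl(120°)/CN(180°) gauche 0.8 → 2.4 kcal/mol.
Max at 120° (6.9 kcal/mol), min at 300° (2.4 kcal/mol); barrier = 4.5 kcal/mol.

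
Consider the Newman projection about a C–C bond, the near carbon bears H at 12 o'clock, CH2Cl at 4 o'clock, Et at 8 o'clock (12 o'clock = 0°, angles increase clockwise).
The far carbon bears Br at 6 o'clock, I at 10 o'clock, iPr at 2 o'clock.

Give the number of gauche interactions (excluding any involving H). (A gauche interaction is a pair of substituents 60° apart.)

4

Non-H gauche pairs: CH2Cl(120°)/Br(180°); CH2Cl(120°)/iPr(60°); Et(240°)/Br(180°); Et(240°)/I(300°) — 4 interactions.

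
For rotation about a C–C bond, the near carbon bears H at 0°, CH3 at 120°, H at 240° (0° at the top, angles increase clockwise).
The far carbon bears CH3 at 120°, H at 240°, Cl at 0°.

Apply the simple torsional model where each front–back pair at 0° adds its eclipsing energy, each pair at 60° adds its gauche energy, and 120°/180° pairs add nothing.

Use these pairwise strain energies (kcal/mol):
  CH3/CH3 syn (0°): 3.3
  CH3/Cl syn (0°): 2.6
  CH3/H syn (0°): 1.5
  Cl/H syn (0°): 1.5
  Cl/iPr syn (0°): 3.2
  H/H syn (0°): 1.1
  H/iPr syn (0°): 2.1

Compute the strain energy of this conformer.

This conformer is eclipsed. H at 0° is eclipsed with Cl at 0° (1.5); CH3 at 120° is eclipsed with CH3 at 120° (3.3); H at 240° is eclipsed with H at 240° (1.1). Total 5.9 kcal/mol.

5.9 kcal/mol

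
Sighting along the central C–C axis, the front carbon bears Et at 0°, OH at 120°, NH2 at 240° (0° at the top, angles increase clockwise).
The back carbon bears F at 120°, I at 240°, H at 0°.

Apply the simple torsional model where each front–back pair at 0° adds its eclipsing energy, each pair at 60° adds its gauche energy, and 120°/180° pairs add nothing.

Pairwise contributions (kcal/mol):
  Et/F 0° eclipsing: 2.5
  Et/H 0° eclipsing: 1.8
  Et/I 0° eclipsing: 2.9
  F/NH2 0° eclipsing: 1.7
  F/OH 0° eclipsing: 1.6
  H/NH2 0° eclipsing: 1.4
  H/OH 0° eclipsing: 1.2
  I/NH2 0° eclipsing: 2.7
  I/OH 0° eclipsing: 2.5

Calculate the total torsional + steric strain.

6.1 kcal/mol

This conformer (eclipsed): Et–H eclipsed, OH–F eclipsed, NH2–I eclipsed; 1.8 + 1.6 + 2.7 = 6.1 kcal/mol.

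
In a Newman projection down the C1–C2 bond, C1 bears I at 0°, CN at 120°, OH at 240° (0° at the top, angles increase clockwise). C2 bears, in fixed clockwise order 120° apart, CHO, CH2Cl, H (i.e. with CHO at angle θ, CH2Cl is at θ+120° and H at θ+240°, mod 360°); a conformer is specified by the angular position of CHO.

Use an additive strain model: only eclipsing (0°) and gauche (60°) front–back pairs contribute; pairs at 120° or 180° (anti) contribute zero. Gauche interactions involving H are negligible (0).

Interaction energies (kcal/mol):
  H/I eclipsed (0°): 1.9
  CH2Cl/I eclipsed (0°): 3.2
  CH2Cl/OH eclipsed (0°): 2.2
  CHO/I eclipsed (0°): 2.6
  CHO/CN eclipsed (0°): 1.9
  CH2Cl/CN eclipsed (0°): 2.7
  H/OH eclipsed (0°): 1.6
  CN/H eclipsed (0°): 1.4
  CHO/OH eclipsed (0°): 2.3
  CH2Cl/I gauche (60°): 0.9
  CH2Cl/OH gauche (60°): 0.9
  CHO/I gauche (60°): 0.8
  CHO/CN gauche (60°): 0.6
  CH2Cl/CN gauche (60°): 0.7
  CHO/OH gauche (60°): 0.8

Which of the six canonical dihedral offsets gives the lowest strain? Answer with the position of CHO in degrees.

60°

CHO at 0° is eclipsed. I at 0° is eclipsed with CHO at 0° (2.6); CN at 120° is eclipsed with CH2Cl at 120° (2.7); OH at 240° is eclipsed with H at 240° (1.6). Total 6.9 kcal/mol.
CHO at 60° is staggered. I at 0° is gauche with CHO at 60° (0.8); CN at 120° is gauche with CHO at 60° (0.6); CN at 120° is gauche with CH2Cl at 180° (0.7); OH at 240° is gauche with CH2Cl at 180° (0.9). Total 3.0 kcal/mol.
CHO at 120° is eclipsed. I at 0° is eclipsed with H at 0° (1.9); CN at 120° is eclipsed with CHO at 120° (1.9); OH at 240° is eclipsed with CH2Cl at 240° (2.2). Total 6.0 kcal/mol.
CHO at 180° is staggered. I at 0° is gauche with CH2Cl at 300° (0.9); CN at 120° is gauche with CHO at 180° (0.6); OH at 240° is gauche with CHO at 180° (0.8); OH at 240° is gauche with CH2Cl at 300° (0.9). Total 3.2 kcal/mol.
CHO at 240° is eclipsed. I at 0° is eclipsed with CH2Cl at 0° (3.2); CN at 120° is eclipsed with H at 120° (1.4); OH at 240° is eclipsed with CHO at 240° (2.3). Total 6.9 kcal/mol.
CHO at 300° is staggered. I at 0° is gauche with CHO at 300° (0.8); I at 0° is gauche with CH2Cl at 60° (0.9); CN at 120° is gauche with CH2Cl at 60° (0.7); OH at 240° is gauche with CHO at 300° (0.8). Total 3.2 kcal/mol.
The minimum (3.0 kcal/mol) occurs with CHO at 60°.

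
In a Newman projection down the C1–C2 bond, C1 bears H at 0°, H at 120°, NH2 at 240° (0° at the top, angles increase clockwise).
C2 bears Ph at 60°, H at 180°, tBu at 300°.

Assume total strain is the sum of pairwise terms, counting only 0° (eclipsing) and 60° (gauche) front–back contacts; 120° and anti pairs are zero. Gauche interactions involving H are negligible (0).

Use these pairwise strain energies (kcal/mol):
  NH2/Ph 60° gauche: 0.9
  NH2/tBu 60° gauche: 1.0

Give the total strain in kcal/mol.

This conformer (staggered): NH2(240°)/tBu(300°) gauche 1.0 → 1.0 kcal/mol.

1.0 kcal/mol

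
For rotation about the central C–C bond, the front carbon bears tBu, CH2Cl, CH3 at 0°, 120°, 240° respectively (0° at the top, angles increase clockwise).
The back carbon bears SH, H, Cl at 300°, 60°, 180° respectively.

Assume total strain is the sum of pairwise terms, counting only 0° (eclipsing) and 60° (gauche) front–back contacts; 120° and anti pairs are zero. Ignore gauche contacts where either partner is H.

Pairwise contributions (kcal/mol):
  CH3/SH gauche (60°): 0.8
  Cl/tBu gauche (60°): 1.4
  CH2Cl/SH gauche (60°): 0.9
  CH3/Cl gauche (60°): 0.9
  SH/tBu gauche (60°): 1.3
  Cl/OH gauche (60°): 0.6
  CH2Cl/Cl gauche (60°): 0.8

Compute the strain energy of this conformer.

3.8 kcal/mol

This conformer (staggered): tBu–SH gauche, CH2Cl–Cl gauche, CH3–SH gauche, CH3–Cl gauche; 1.3 + 0.8 + 0.8 + 0.9 = 3.8 kcal/mol.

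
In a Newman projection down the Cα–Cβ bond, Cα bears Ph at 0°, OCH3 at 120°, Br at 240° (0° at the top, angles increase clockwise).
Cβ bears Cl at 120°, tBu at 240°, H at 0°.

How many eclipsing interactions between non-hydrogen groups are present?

2

Non-H eclipsing pairs: OCH3(120°)/Cl(120°); Br(240°)/tBu(240°) — 2 interactions.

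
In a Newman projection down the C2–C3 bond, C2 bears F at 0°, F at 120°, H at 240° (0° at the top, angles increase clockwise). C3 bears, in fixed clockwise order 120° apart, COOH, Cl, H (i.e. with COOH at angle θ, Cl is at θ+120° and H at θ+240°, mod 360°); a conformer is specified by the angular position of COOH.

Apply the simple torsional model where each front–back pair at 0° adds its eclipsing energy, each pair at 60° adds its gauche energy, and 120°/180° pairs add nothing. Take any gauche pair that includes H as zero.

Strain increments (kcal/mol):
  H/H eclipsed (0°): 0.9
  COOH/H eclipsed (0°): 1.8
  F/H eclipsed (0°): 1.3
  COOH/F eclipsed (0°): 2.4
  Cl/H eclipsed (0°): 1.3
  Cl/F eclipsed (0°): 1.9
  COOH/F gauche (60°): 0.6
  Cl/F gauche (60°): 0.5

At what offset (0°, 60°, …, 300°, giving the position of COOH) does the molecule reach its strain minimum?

COOH at 0° (eclipsed): F–COOH eclipsed, F–Cl eclipsed, H–H eclipsed; 2.4 + 1.9 + 0.9 = 5.2 kcal/mol.
COOH at 60° (staggered): F–COOH gauche, F–COOH gauche, F–Cl gauche; 0.6 + 0.6 + 0.5 = 1.7 kcal/mol.
COOH at 120° (eclipsed): F–H eclipsed, F–COOH eclipsed, H–Cl eclipsed; 1.3 + 2.4 + 1.3 = 5.0 kcal/mol.
COOH at 180° (staggered): F–Cl gauche, F–COOH gauche; 0.5 + 0.6 = 1.1 kcal/mol.
COOH at 240° (eclipsed): F–Cl eclipsed, F–H eclipsed, H–COOH eclipsed; 1.9 + 1.3 + 1.8 = 5.0 kcal/mol.
COOH at 300° (staggered): F–COOH gauche, F–Cl gauche, F–Cl gauche; 0.6 + 0.5 + 0.5 = 1.6 kcal/mol.
The minimum (1.1 kcal/mol) occurs with COOH at 180°.

180°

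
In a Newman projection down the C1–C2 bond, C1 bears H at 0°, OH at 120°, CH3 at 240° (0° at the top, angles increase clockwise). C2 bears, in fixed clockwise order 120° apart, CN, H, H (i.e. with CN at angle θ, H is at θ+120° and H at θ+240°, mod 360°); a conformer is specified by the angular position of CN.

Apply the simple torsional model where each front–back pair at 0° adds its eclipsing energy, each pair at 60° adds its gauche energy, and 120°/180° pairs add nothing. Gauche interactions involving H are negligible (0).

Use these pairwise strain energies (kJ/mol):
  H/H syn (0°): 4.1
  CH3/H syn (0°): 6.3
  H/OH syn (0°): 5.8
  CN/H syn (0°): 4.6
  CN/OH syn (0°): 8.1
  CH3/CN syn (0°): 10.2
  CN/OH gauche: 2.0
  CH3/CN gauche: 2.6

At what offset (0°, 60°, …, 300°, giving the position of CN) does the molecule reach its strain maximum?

240°

CN at 0° (eclipsed): H(0°)/CN(0°) eclipsed 4.6; OH(120°)/H(120°) eclipsed 5.8; CH3(240°)/H(240°) eclipsed 6.3 → 16.7 kJ/mol.
CN at 60° (staggered): OH(120°)/CN(60°) gauche 2.0 → 2.0 kJ/mol.
CN at 120° (eclipsed): H(0°)/H(0°) eclipsed 4.1; OH(120°)/CN(120°) eclipsed 8.1; CH3(240°)/H(240°) eclipsed 6.3 → 18.5 kJ/mol.
CN at 180° (staggered): OH(120°)/CN(180°) gauche 2.0; CH3(240°)/CN(180°) gauche 2.6 → 4.6 kJ/mol.
CN at 240° (eclipsed): H(0°)/H(0°) eclipsed 4.1; OH(120°)/H(120°) eclipsed 5.8; CH3(240°)/CN(240°) eclipsed 10.2 → 20.1 kJ/mol.
CN at 300° (staggered): CH3(240°)/CN(300°) gauche 2.6 → 2.6 kJ/mol.
The maximum (20.1 kJ/mol) occurs with CN at 240°.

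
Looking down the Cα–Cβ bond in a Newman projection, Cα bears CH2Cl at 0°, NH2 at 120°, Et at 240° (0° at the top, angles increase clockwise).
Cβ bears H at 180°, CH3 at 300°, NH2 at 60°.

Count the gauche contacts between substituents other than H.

4

Non-H gauche pairs: CH2Cl(0°)/CH3(300°); CH2Cl(0°)/NH2(60°); NH2(120°)/NH2(60°); Et(240°)/CH3(300°) — 4 interactions.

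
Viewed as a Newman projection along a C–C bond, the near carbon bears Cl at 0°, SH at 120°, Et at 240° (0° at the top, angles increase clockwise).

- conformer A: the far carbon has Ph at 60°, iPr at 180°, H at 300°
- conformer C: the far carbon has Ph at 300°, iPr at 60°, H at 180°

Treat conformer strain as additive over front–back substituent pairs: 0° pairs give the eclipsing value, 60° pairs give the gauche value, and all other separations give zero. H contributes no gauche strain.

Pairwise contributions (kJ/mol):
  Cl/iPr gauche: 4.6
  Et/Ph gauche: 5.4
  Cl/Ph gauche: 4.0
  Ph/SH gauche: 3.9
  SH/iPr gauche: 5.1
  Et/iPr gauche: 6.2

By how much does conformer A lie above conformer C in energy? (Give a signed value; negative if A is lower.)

+0.1 kJ/mol

A (staggered): Cl–Ph gauche, SH–Ph gauche, SH–iPr gauche, Et–iPr gauche; 4.0 + 3.9 + 5.1 + 6.2 = 19.2 kJ/mol.
C (staggered): Cl–Ph gauche, Cl–iPr gauche, SH–iPr gauche, Et–Ph gauche; 4.0 + 4.6 + 5.1 + 5.4 = 19.1 kJ/mol.
E(A) − E(C) = 19.2 − 19.1 = +0.1 kJ/mol.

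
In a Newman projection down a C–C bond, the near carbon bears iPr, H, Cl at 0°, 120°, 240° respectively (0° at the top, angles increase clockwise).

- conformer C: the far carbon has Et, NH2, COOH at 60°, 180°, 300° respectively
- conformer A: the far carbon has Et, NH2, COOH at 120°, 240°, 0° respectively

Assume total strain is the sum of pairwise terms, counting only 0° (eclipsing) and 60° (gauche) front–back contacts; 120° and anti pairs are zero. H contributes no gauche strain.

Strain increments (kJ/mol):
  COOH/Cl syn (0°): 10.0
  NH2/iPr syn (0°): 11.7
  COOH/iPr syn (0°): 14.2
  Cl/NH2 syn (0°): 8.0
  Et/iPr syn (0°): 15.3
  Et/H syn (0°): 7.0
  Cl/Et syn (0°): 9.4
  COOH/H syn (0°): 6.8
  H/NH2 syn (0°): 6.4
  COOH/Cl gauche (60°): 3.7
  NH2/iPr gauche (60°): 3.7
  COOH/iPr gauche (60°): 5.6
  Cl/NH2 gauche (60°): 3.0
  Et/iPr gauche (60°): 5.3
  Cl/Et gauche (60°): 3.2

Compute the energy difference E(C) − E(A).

-11.6 kJ/mol

C is staggered. iPr at 0° is gauche with Et at 60° (5.3); iPr at 0° is gauche with COOH at 300° (5.6); Cl at 240° is gauche with NH2 at 180° (3.0); Cl at 240° is gauche with COOH at 300° (3.7). Total 17.6 kJ/mol.
A is eclipsed. iPr at 0° is eclipsed with COOH at 0° (14.2); H at 120° is eclipsed with Et at 120° (7.0); Cl at 240° is eclipsed with NH2 at 240° (8.0). Total 29.2 kJ/mol.
E(C) − E(A) = 17.6 − 29.2 = -11.6 kJ/mol.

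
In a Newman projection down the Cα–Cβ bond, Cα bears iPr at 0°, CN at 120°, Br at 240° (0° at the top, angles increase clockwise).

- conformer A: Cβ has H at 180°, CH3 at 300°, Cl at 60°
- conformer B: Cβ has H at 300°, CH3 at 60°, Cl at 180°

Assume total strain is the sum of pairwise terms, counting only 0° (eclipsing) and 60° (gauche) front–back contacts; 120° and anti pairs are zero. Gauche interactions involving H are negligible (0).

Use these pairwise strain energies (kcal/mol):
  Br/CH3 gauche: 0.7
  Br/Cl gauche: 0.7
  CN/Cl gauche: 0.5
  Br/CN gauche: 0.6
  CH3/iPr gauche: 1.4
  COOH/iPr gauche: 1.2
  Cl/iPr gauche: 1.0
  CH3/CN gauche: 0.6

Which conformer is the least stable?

A (staggered): iPr(0°)/CH3(300°) gauche 1.4; iPr(0°)/Cl(60°) gauche 1.0; CN(120°)/Cl(60°) gauche 0.5; Br(240°)/CH3(300°) gauche 0.7 → 3.6 kcal/mol.
B (staggered): iPr(0°)/CH3(60°) gauche 1.4; CN(120°)/CH3(60°) gauche 0.6; CN(120°)/Cl(180°) gauche 0.5; Br(240°)/Cl(180°) gauche 0.7 → 3.2 kcal/mol.
A has the highest total (3.6 kcal/mol).

A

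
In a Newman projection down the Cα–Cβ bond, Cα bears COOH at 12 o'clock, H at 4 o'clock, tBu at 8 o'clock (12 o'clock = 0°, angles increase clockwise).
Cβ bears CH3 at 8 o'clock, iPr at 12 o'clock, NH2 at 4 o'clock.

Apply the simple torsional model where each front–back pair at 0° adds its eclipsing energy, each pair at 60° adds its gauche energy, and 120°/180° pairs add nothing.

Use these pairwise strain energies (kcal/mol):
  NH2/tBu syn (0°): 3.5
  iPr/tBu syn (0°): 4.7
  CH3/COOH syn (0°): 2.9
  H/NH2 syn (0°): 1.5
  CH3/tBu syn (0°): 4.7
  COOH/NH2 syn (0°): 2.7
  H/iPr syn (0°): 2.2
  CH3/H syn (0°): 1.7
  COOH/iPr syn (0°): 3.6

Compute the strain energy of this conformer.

9.8 kcal/mol

This conformer is eclipsed. COOH at 0° is eclipsed with iPr at 0° (3.6); H at 120° is eclipsed with NH2 at 120° (1.5); tBu at 240° is eclipsed with CH3 at 240° (4.7). Total 9.8 kcal/mol.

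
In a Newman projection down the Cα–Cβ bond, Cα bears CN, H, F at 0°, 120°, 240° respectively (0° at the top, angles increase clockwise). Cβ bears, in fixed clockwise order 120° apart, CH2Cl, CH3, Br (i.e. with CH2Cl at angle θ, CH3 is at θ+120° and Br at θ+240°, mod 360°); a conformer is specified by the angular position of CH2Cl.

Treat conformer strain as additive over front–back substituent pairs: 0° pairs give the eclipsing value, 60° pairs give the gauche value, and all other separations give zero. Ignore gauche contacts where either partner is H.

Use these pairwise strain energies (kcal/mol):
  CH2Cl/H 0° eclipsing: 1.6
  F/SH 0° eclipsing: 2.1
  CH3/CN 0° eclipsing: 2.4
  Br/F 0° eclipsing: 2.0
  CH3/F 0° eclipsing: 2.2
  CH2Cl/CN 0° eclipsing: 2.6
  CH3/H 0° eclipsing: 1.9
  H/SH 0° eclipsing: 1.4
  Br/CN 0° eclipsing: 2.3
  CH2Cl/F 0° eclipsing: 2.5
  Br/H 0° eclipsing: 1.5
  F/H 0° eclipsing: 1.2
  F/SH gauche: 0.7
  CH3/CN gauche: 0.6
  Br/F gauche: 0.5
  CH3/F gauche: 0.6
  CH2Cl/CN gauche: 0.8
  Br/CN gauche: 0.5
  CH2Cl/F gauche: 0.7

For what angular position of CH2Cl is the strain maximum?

0°

CH2Cl at 0° (eclipsed): CN(0°)/CH2Cl(0°) eclipsed 2.6; H(120°)/CH3(120°) eclipsed 1.9; F(240°)/Br(240°) eclipsed 2.0 → 6.5 kcal/mol.
CH2Cl at 60° (staggered): CN(0°)/CH2Cl(60°) gauche 0.8; CN(0°)/Br(300°) gauche 0.5; F(240°)/CH3(180°) gauche 0.6; F(240°)/Br(300°) gauche 0.5 → 2.4 kcal/mol.
CH2Cl at 120° (eclipsed): CN(0°)/Br(0°) eclipsed 2.3; H(120°)/CH2Cl(120°) eclipsed 1.6; F(240°)/CH3(240°) eclipsed 2.2 → 6.1 kcal/mol.
CH2Cl at 180° (staggered): CN(0°)/CH3(300°) gauche 0.6; CN(0°)/Br(60°) gauche 0.5; F(240°)/CH2Cl(180°) gauche 0.7; F(240°)/CH3(300°) gauche 0.6 → 2.4 kcal/mol.
CH2Cl at 240° (eclipsed): CN(0°)/CH3(0°) eclipsed 2.4; H(120°)/Br(120°) eclipsed 1.5; F(240°)/CH2Cl(240°) eclipsed 2.5 → 6.4 kcal/mol.
CH2Cl at 300° (staggered): CN(0°)/CH2Cl(300°) gauche 0.8; CN(0°)/CH3(60°) gauche 0.6; F(240°)/CH2Cl(300°) gauche 0.7; F(240°)/Br(180°) gauche 0.5 → 2.6 kcal/mol.
The maximum (6.5 kcal/mol) occurs with CH2Cl at 0°.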